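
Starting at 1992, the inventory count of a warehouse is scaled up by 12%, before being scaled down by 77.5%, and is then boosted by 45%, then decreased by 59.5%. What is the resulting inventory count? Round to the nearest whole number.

295

Each change multiplies by a factor: 1.12 × 0.225 × 1.45 × 0.405 = 0.147987.
1992 × 0.147987 = 294.790104 ≈ 295.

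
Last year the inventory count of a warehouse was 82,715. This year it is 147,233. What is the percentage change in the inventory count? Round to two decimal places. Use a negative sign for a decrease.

78.00%

Change: 147,233 − 82,715 = 64,518.
Relative to the original: 64,518 ÷ 82,715 ≈ 78.00%.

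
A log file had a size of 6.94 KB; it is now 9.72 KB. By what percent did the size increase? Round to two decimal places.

Change: 9.72 − 6.94 = 2.78.
Relative to the original: 2.78 ÷ 6.94 ≈ 40.06%.
So the size increased by 40.06%.

40.06%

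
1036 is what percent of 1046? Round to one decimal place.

1036 ÷ 1046 ≈ 99.0%.

99.0%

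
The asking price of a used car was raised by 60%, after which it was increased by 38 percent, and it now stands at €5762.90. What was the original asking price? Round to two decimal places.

€2610.01

The overall multiplier applied was 1.6 × 1.38 = 2.208.
So the original asking price was €5762.90 ÷ 2.208 ≈ €2610.01.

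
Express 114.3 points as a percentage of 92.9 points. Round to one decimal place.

114.3 points ÷ 92.9 points ≈ 123.0%.

123.0%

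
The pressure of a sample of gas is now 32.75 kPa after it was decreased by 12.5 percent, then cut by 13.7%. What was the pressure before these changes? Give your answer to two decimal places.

The overall multiplier applied was 0.875 × 0.863 = 0.755125.
So the original pressure was 32.75 ÷ 0.755125 ≈ 43.37 kPa.

43.37 kPa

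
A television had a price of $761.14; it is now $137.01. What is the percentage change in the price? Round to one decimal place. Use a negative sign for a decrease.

-82.0%

Change: $137.01 − $761.14 = -$624.13.
Relative to the original: -$624.13 ÷ $761.14 ≈ -82.0%.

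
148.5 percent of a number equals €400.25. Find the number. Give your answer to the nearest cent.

€400.25 ÷ 1.485 ≈ €269.53.

€269.53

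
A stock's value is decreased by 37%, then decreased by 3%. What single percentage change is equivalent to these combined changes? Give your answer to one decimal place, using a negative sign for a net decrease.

-38.9%

The combined multiplier is 0.63 × 0.97 = 0.6111.
That corresponds to a decrease of 38.9%.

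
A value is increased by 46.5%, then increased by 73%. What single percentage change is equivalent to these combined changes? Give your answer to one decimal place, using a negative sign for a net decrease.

153.4%

The combined multiplier is 1.465 × 1.73 = 2.53445.
That corresponds to an increase of 153.4%.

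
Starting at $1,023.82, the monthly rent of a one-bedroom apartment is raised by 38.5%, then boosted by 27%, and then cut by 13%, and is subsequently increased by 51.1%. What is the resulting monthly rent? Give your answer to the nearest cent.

Each change multiplies by a factor: 1.385 × 1.27 × 0.87 × 1.511 = 2.3122629015.
$1,023.82 × 2.3122629015 = $2367.34100381373 ≈ $2,367.34.

$2,367.34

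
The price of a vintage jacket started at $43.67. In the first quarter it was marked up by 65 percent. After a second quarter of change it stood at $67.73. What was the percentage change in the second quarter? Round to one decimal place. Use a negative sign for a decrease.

After the first quarter: $43.67 × 1.65 = $72.0555.
Second-quarter multiplier: $67.73 ÷ $72.0555 ≈ 0.93997.
That is a change of -6.0%.

-6.0%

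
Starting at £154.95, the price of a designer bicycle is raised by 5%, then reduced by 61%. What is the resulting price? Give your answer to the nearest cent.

Each change multiplies by a factor: 1.05 × 0.39 = 0.4095.
£154.95 × 0.4095 = £63.452025 ≈ £63.45.

£63.45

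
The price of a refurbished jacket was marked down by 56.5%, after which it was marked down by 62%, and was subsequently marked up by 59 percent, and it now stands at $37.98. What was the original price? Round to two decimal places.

The overall multiplier applied was 0.435 × 0.38 × 1.59 = 0.262827.
So the original price was $37.98 ÷ 0.262827 ≈ $144.51.

$144.51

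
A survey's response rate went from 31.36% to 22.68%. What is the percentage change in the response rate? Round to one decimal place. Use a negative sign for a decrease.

-27.7%

The change is 22.68 − 31.36 = -8.68 percentage points.
Relative to the original 31.36%, that is -8.68 ÷ 31.36 ≈ -27.7%.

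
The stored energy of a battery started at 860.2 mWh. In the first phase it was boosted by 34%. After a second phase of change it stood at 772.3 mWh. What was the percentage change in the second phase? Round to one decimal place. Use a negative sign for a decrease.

-33.0%

After the first phase: 860.2 × 1.34 = 1152.668.
Second-phase multiplier: 772.3 ÷ 1152.668 ≈ 0.67001.
That is a change of -33.0%.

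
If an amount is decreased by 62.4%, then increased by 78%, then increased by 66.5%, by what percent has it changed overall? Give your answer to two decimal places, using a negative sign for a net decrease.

11.44%

The combined multiplier is 0.376 × 1.78 × 1.665 = 1.1143512.
That corresponds to an increase of 11.44%.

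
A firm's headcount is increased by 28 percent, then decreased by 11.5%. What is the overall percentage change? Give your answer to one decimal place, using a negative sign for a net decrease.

The combined multiplier is 1.28 × 0.885 = 1.1328.
That corresponds to an increase of 13.3%.

13.3%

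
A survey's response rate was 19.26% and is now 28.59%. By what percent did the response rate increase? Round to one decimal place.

The change is 28.59 − 19.26 = 9.33 percentage points.
Relative to the original 19.26%, that is 9.33 ÷ 19.26 ≈ 48.4%.
So the response rate rose by 48.4%.

48.4%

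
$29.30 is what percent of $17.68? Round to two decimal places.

165.72%

$29.30 ÷ $17.68 ≈ 165.72%.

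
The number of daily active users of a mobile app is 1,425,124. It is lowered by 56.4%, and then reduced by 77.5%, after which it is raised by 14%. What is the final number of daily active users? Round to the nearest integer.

Apply the 56.4% decrease: 1,425,124 × 0.436 = 621354.064.
After the 77.5% decrease: 621354.064 × 0.225 = 139804.6644.
Apply the 14% increase: 139804.6644 × 1.14 = 159377.317416 ≈ 159,377.

159,377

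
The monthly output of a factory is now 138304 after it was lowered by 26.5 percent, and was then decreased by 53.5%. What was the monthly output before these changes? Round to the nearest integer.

404664

The overall multiplier applied was 0.735 × 0.465 = 0.341775.
So the original monthly output was 138304 ÷ 0.341775 ≈ 404664.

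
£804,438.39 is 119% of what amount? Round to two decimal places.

£804,438.39 ÷ 1.19 ≈ £675,998.65.

£675,998.65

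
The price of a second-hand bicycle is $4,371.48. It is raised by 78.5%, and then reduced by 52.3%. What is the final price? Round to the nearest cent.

$3,722.07

Each change multiplies by a factor: 1.785 × 0.477 = 0.851445.
$4,371.48 × 0.851445 = $3722.0747886 ≈ $3,722.07.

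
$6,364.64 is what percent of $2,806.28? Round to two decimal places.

$6,364.64 ÷ $2,806.28 ≈ 226.80%.

226.80%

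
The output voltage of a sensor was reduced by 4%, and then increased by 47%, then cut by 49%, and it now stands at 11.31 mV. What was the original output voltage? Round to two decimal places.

15.71 mV

Undoing the 49% decrease: 11.31 ÷ 0.51 ≈ 22.176471.
Undoing the 47% increase: 22.176471 ÷ 1.47 ≈ 15.086035.
Undoing the 4% decrease: 15.086035 ÷ 0.96 ≈ 15.71 mV.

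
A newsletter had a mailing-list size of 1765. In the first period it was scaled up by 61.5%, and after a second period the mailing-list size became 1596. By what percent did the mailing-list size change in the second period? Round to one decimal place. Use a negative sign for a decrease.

After the first period: 1765 × 1.615 = 2850.475.
Second-period multiplier: 1596 ÷ 2850.475 ≈ 0.55991.
That is a change of -44.0%.

-44.0%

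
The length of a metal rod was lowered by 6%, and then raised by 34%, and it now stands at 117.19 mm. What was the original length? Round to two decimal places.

93.04 mm

Undoing the 34% increase: 117.19 ÷ 1.34 ≈ 87.455224.
Undoing the 6% decrease: 87.455224 ÷ 0.94 ≈ 93.04 mm.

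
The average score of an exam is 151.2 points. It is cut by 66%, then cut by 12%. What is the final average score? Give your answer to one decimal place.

Each change multiplies by a factor: 0.34 × 0.88 = 0.2992.
151.2 × 0.2992 = 45.23904 ≈ 45.2.

45.2 points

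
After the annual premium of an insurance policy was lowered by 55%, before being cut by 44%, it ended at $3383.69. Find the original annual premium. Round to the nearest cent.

The overall multiplier applied was 0.45 × 0.56 = 0.252.
So the original annual premium was $3383.69 ÷ 0.252 ≈ $13427.34.

$13427.34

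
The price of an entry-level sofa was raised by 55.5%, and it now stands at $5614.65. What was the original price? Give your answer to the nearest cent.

The overall multiplier applied was 1.555.
So the original price was $5614.65 ÷ 1.555 ≈ $3610.71.

$3610.71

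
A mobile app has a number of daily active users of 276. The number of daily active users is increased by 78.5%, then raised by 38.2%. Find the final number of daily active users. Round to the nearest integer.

681

Each change multiplies by a factor: 1.785 × 1.382 = 2.46687.
276 × 2.46687 = 680.85612 ≈ 681.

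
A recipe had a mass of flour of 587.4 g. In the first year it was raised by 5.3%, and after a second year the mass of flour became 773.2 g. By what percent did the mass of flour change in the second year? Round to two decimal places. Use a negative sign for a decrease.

25.01%

After the first year: 587.4 × 1.053 = 618.5322.
Second-year multiplier: 773.2 ÷ 618.5322 ≈ 1.250056.
That is a change of 25.01%.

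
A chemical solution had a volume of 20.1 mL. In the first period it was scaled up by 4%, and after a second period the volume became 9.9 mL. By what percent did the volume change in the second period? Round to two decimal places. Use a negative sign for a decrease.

-52.64%

After the first period: 20.1 × 1.04 = 20.904.
Second-period multiplier: 9.9 ÷ 20.904 ≈ 0.473594.
That is a change of -52.64%.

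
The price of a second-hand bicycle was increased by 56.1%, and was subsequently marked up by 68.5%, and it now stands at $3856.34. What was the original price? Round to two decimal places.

Undoing the 68.5% increase: $3856.34 ÷ 1.685 ≈ $2288.62908.
Undoing the 56.1% increase: $2288.62908 ÷ 1.561 ≈ $1466.13.

$1466.13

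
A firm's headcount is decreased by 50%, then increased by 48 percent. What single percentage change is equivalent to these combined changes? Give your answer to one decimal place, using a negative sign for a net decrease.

-26.0%

The combined multiplier is 0.5 × 1.48 = 0.74.
That corresponds to a decrease of 26.0%.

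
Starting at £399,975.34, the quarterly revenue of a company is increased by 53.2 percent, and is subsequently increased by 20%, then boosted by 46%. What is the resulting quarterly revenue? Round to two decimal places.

£1,073,559.41

Each change multiplies by a factor: 1.532 × 1.2 × 1.46 = 2.684064.
£399,975.34 × 2.684064 = £1073559.41098176 ≈ £1,073,559.41.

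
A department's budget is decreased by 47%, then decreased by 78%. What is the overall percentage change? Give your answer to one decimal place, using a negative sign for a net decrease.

A 47% decrease multiplies by 0.53.
Then a 78% decrease: 0.53 × 0.22 = 0.1166.
Overall factor 0.1166, i.e. -88.3%.

-88.3%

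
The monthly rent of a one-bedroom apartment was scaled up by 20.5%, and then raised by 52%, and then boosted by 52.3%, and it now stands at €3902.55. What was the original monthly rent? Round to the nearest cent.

The overall multiplier applied was 1.205 × 1.52 × 1.523 = 2.7895268.
So the original monthly rent was €3902.55 ÷ 2.7895268 ≈ €1399.00.

€1399.00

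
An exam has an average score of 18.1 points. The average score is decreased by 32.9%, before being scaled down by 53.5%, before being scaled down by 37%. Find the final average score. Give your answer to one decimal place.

3.6 points

Apply the 32.9% decrease: 18.1 × 0.671 = 12.1451.
Apply the 53.5% decrease: 12.1451 × 0.465 = 5.6474715.
37% decrease: 5.6474715 × 0.63 = 3.557907045 ≈ 3.6.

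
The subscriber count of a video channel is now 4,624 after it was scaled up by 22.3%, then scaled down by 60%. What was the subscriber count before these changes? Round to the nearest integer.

9,452

Undoing the 60% decrease: 4,624 ÷ 0.4 = 11560.
Undoing the 22.3% increase: 11560 ÷ 1.223 ≈ 9,452.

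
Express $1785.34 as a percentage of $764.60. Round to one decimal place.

233.5%

$1785.34 ÷ $764.60 ≈ 233.5%.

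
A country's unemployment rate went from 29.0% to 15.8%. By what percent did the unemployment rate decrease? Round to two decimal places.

The change is 15.8 − 29.0 = -13.2 percentage points.
Relative to the original 29.0%, that is -13.2 ÷ 29.0 ≈ -45.52%.
So the unemployment rate fell by 45.52%.

45.52%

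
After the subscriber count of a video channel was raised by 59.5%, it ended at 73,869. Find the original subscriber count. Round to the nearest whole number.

The overall multiplier applied was 1.595.
So the original subscriber count was 73,869 ÷ 1.595 ≈ 46,313.

46,313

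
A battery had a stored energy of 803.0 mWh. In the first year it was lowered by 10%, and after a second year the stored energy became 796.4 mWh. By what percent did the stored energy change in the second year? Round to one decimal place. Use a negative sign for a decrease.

After the first year: 803.0 × 0.9 = 722.7.
Second-year multiplier: 796.4 ÷ 722.7 ≈ 1.10198.
That is a change of 10.2%.

10.2%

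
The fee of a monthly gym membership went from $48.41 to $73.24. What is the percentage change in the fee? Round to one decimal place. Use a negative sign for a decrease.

Change: $73.24 − $48.41 = $24.83.
Relative to the original: $24.83 ÷ $48.41 ≈ 51.3%.

51.3%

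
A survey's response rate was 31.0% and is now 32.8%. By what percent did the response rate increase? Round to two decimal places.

5.81%

The change is 32.8 − 31.0 = 1.8 percentage points.
Relative to the original 31.0%, that is 1.8 ÷ 31.0 ≈ 5.81%.
So the response rate rose by 5.81%.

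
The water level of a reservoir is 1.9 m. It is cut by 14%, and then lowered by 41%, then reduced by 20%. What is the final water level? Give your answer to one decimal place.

0.8 m

14% decrease: 1.9 × 0.86 = 1.634.
41% decrease: 1.634 × 0.59 = 0.96406.
After the 20% decrease: 0.96406 × 0.8 = 0.771248 ≈ 0.8.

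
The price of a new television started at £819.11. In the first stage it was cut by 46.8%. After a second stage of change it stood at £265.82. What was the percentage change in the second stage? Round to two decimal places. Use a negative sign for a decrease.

After the first stage: £819.11 × 0.532 = £435.76652.
Second-stage multiplier: £265.82 ÷ £435.76652 ≈ 0.610006.
That is a change of -39.00%.

-39.00%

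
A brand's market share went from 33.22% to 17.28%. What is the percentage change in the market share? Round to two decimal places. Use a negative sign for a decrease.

-47.98%

The change is 17.28 − 33.22 = -15.94 percentage points.
Relative to the original 33.22%, that is -15.94 ÷ 33.22 ≈ -47.98%.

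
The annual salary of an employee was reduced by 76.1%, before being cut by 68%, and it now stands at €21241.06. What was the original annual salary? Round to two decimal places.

€277733.53

Undoing the 68% decrease: €21241.06 ÷ 0.32 = €66378.3125.
Undoing the 76.1% decrease: €66378.3125 ÷ 0.239 ≈ €277733.53.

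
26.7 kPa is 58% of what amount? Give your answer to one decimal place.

46.0 kPa

26.7 kPa ÷ 0.58 ≈ 46.0 kPa.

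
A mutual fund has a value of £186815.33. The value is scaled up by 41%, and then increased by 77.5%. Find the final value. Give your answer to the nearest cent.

£467552.07

After the 41% increase: £186815.33 × 1.41 = £263409.6153.
After the 77.5% increase: £263409.6153 × 1.775 = £467552.0671575 ≈ £467552.07.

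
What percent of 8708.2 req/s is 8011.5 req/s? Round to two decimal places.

8011.5 req/s ÷ 8708.2 req/s ≈ 92.00%.

92.00%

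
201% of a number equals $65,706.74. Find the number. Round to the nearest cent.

$65,706.74 ÷ 2.01 ≈ $32,689.92.

$32,689.92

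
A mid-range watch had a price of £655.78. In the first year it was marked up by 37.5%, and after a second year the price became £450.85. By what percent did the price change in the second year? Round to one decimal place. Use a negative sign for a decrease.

-50.0%

After the first year: £655.78 × 1.375 = £901.6975.
Second-year multiplier: £450.85 ÷ £901.6975 ≈ 0.5.
That is a change of -50.0%.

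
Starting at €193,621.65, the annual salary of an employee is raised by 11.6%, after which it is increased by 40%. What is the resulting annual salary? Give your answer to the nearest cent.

Each change multiplies by a factor: 1.116 × 1.4 = 1.5624.
€193,621.65 × 1.5624 = €302514.46596 ≈ €302,514.47.

€302,514.47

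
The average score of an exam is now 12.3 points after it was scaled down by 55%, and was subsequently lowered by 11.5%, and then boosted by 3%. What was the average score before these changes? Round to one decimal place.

30.0 points

Undoing the 3% increase: 12.3 ÷ 1.03 ≈ 11.941748.
Undoing the 11.5% decrease: 11.941748 ÷ 0.885 ≈ 13.493501.
Undoing the 55% decrease: 13.493501 ÷ 0.45 ≈ 30.0 points.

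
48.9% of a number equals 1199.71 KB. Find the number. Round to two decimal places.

2453.39 KB

1199.71 KB ÷ 0.489 ≈ 2453.39 KB.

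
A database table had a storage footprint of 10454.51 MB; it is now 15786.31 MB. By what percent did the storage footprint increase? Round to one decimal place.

Change: 15786.31 − 10454.51 = 5331.80.
Relative to the original: 5331.80 ÷ 10454.51 ≈ 51.0%.
So the storage footprint increased by 51.0%.

51.0%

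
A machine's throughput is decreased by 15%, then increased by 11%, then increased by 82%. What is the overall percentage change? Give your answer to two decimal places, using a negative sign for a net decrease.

The combined multiplier is 0.85 × 1.11 × 1.82 = 1.71717.
That corresponds to an increase of 71.72%.

71.72%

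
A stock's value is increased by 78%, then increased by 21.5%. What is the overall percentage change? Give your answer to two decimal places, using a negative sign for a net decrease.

116.27%

The combined multiplier is 1.78 × 1.215 = 2.1627.
That corresponds to an increase of 116.27%.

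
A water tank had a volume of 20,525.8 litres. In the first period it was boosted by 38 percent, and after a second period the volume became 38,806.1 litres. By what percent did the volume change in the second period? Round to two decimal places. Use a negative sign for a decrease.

After the first period: 20,525.8 × 1.38 = 28325.604.
Second-period multiplier: 38,806.1 ÷ 28325.604 ≈ 1.370001.
That is a change of 37.00%.

37.00%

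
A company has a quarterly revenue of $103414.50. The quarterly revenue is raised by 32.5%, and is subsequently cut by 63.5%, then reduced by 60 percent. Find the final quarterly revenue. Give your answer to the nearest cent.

$20005.54

Each change multiplies by a factor: 1.325 × 0.365 × 0.4 = 0.19345.
$103414.50 × 0.19345 = $20005.535025 ≈ $20005.54.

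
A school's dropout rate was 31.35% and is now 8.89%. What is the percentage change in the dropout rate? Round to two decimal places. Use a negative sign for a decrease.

The change is 8.89 − 31.35 = -22.46 percentage points.
Relative to the original 31.35%, that is -22.46 ÷ 31.35 ≈ -71.64%.

-71.64%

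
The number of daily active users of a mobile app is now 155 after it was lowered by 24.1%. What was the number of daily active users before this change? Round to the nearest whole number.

The overall multiplier applied was 0.759.
So the original number of daily active users was 155 ÷ 0.759 ≈ 204.

204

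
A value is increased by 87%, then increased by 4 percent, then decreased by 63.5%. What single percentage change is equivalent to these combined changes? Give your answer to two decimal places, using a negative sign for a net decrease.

-29.01%

The combined multiplier is 1.87 × 1.04 × 0.365 = 0.709852.
That corresponds to a decrease of 29.01%.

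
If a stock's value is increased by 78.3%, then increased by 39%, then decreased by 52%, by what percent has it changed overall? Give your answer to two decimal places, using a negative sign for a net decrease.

18.96%

A 78.3% increase multiplies by 1.783.
Then a 39% increase: 1.783 × 1.39 = 2.47837.
Then a 52% decrease: 2.47837 × 0.48 = 1.1896176.
Overall factor 1.1896176, i.e. 18.96%.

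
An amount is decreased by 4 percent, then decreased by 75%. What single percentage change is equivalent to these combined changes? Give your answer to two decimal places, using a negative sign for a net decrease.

-76.00%

The combined multiplier is 0.96 × 0.25 = 0.24.
That corresponds to a decrease of 76.00%.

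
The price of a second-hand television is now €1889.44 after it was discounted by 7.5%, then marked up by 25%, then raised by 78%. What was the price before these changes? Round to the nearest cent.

Undoing the 78% increase: €1889.44 ÷ 1.78 ≈ €1061.483146.
Undoing the 25% increase: €1061.483146 ÷ 1.25 ≈ €849.186517.
Undoing the 7.5% decrease: €849.186517 ÷ 0.925 ≈ €918.04.

€918.04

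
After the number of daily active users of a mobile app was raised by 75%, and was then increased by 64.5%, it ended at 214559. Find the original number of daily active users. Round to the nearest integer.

74532

Undoing the 64.5% increase: 214559 ÷ 1.645 ≈ 130431.00304.
Undoing the 75% increase: 130431.00304 ÷ 1.75 ≈ 74532.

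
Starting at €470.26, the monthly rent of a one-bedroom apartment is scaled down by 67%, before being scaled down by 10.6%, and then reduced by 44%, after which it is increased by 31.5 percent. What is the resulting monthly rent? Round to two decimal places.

€102.17

Each change multiplies by a factor: 0.33 × 0.894 × 0.56 × 1.315 = 0.217252728.
€470.26 × 0.217252728 = €102.16526786928 ≈ €102.17.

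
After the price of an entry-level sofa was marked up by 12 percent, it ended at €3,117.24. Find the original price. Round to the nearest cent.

€2,783.25

The overall multiplier applied was 1.12.
So the original price was €3,117.24 ÷ 1.12 = €2,783.25.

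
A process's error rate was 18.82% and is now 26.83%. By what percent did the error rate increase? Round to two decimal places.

The change is 26.83 − 18.82 = 8.01 percentage points.
Relative to the original 18.82%, that is 8.01 ÷ 18.82 ≈ 42.56%.
So the error rate rose by 42.56%.

42.56%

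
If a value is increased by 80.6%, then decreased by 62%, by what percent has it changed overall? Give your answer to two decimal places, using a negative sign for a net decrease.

The combined multiplier is 1.806 × 0.38 = 0.68628.
That corresponds to a decrease of 31.37%.

-31.37%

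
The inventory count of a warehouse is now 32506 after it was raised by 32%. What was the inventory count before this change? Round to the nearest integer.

The overall multiplier applied was 1.32.
So the original inventory count was 32506 ÷ 1.32 ≈ 24626.

24626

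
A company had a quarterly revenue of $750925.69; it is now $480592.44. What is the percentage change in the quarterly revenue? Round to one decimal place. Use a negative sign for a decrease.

Change: $480592.44 − $750925.69 = -$270333.25.
Relative to the original: -$270333.25 ÷ $750925.69 ≈ -36.0%.

-36.0%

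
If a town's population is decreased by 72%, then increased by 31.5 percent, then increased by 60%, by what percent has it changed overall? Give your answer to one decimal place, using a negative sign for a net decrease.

-41.1%

A 72% decrease multiplies by 0.28.
Then a 31.5% increase: 0.28 × 1.315 = 0.3682.
Then a 60% increase: 0.3682 × 1.6 = 0.58912.
Overall factor 0.58912, i.e. -41.1%.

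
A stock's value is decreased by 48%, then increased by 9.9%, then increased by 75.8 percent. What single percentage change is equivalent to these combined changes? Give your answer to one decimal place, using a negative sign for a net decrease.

0.5%

The combined multiplier is 0.52 × 1.099 × 1.758 = 1.00466184.
That corresponds to an increase of 0.5%.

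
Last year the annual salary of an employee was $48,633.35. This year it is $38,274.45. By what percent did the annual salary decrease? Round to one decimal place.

21.3%

Change: $38,274.45 − $48,633.35 = -$10,358.90.
Relative to the original: -$10,358.90 ÷ $48,633.35 ≈ -21.3%.
So the annual salary decreased by 21.3%.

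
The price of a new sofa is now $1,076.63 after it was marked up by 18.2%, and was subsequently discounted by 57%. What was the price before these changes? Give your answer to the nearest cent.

Undoing the 57% decrease: $1,076.63 ÷ 0.43 ≈ $2503.790698.
Undoing the 18.2% increase: $2503.790698 ÷ 1.182 ≈ $2,118.27.

$2,118.27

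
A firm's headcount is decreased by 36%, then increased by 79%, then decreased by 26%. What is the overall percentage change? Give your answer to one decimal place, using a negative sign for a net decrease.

-15.2%

A 36% decrease multiplies by 0.64.
Then a 79% increase: 0.64 × 1.79 = 1.1456.
Then a 26% decrease: 1.1456 × 0.74 = 0.847744.
Overall factor 0.847744, i.e. -15.2%.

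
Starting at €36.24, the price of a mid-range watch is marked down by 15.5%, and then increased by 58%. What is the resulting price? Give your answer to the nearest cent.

Each change multiplies by a factor: 0.845 × 1.58 = 1.3351.
€36.24 × 1.3351 = €48.384024 ≈ €48.38.

€48.38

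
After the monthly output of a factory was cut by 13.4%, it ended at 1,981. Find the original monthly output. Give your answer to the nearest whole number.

The overall multiplier applied was 0.866.
So the original monthly output was 1,981 ÷ 0.866 ≈ 2,288.

2,288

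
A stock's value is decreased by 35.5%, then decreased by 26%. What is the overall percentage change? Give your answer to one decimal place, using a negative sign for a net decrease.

A 35.5% decrease multiplies by 0.645.
Then a 26% decrease: 0.645 × 0.74 = 0.4773.
Overall factor 0.4773, i.e. -52.3%.

-52.3%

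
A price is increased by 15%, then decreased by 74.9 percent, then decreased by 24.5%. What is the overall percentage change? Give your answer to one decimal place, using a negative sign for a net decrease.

A 15% increase multiplies by 1.15.
Then a 74.9% decrease: 1.15 × 0.251 = 0.28865.
Then a 24.5% decrease: 0.28865 × 0.755 = 0.21793075.
Overall factor 0.21793075, i.e. -78.2%.

-78.2%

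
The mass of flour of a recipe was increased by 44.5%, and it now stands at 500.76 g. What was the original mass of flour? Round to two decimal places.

The overall multiplier applied was 1.445.
So the original mass of flour was 500.76 ÷ 1.445 ≈ 346.55 g.

346.55 g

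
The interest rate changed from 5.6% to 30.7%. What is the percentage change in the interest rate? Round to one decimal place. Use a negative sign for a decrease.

448.2%

The change is 30.7 − 5.6 = 25.1 percentage points.
Relative to the original 5.6%, that is 25.1 ÷ 5.6 ≈ 448.2%.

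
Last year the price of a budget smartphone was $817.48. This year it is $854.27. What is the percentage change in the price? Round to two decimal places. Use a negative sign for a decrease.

Change: $854.27 − $817.48 = $36.79.
Relative to the original: $36.79 ÷ $817.48 ≈ 4.50%.

4.50%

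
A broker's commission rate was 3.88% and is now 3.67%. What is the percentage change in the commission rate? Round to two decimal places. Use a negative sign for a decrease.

-5.41%

The change is 3.67 − 3.88 = -0.21 percentage points.
Relative to the original 3.88%, that is -0.21 ÷ 3.88 ≈ -5.41%.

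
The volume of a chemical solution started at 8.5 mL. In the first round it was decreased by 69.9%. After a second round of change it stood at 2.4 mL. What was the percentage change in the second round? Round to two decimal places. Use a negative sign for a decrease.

-6.20%

After the first round: 8.5 × 0.301 = 2.5585.
Second-round multiplier: 2.4 ÷ 2.5585 ≈ 0.93805.
That is a change of -6.20%.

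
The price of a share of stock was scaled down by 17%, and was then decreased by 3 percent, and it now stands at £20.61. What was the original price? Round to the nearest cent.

Undoing the 3% decrease: £20.61 ÷ 0.97 ≈ £21.247423.
Undoing the 17% decrease: £21.247423 ÷ 0.83 ≈ £25.60.

£25.60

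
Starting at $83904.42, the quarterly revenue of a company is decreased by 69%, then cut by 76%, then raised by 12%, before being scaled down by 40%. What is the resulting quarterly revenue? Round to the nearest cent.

Apply the 69% decrease: $83904.42 × 0.31 = $26010.3702.
Apply the 76% decrease: $26010.3702 × 0.24 = $6242.488848.
Apply the 12% increase: $6242.488848 × 1.12 = $6991.58750976.
Apply the 40% decrease: $6991.58750976 × 0.6 = $4194.952505856 ≈ $4194.95.

$4194.95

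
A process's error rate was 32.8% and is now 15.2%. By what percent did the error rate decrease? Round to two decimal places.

The change is 15.2 − 32.8 = -17.6 percentage points.
Relative to the original 32.8%, that is -17.6 ÷ 32.8 ≈ -53.66%.
So the error rate fell by 53.66%.

53.66%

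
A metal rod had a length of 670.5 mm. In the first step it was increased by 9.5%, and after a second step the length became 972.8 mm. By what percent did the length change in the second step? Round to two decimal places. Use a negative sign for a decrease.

After the first step: 670.5 × 1.095 = 734.1975.
Second-step multiplier: 972.8 ÷ 734.1975 ≈ 1.324984.
That is a change of 32.50%.

32.50%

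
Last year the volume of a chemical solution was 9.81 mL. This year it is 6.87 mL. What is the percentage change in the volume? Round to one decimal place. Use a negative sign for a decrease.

Change: 6.87 − 9.81 = -2.94.
Relative to the original: -2.94 ÷ 9.81 ≈ -30.0%.

-30.0%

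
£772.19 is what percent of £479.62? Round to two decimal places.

161.00%

£772.19 ÷ £479.62 ≈ 161.00%.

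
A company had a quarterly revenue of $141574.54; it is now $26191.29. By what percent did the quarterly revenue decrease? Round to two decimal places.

Change: $26191.29 − $141574.54 = -$115383.25.
Relative to the original: -$115383.25 ÷ $141574.54 ≈ -81.50%.
So the quarterly revenue decreased by 81.50%.

81.50%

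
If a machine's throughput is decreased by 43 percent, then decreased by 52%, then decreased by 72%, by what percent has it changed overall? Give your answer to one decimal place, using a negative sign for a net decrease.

The combined multiplier is 0.57 × 0.48 × 0.28 = 0.076608.
That corresponds to a decrease of 92.3%.

-92.3%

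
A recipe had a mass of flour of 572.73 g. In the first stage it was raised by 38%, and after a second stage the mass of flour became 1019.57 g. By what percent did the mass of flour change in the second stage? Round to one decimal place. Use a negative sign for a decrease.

29.0%

After the first stage: 572.73 × 1.38 = 790.3674.
Second-stage multiplier: 1019.57 ÷ 790.3674 ≈ 1.29.
That is a change of 29.0%.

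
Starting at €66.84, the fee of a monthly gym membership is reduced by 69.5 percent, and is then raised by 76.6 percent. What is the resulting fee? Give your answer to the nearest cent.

After the 69.5% decrease: €66.84 × 0.305 = €20.3862.
76.6% increase: €20.3862 × 1.766 = €36.0020292 ≈ €36.00.

€36.00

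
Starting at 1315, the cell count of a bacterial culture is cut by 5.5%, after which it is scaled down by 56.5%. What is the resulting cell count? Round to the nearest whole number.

541

After the 5.5% decrease: 1315 × 0.945 = 1242.675.
56.5% decrease: 1242.675 × 0.435 = 540.563625 ≈ 541.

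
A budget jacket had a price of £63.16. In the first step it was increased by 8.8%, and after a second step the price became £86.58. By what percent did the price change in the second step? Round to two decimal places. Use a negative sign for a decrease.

25.99%

After the first step: £63.16 × 1.088 = £68.71808.
Second-step multiplier: £86.58 ÷ £68.71808 ≈ 1.25993.
That is a change of 25.99%.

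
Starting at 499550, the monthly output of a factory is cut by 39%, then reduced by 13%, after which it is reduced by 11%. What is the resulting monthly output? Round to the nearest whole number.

Each change multiplies by a factor: 0.61 × 0.87 × 0.89 = 0.472323.
499550 × 0.472323 = 235948.95465 ≈ 235949.

235949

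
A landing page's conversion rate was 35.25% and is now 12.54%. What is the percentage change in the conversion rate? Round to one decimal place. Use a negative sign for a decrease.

The change is 12.54 − 35.25 = -22.71 percentage points.
Relative to the original 35.25%, that is -22.71 ÷ 35.25 ≈ -64.4%.

-64.4%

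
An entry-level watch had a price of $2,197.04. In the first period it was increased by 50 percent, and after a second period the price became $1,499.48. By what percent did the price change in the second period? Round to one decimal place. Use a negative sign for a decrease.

-54.5%

After the first period: $2,197.04 × 1.5 = $3295.56.
Second-period multiplier: $1,499.48 ÷ $3295.56 ≈ 0.455.
That is a change of -54.5%.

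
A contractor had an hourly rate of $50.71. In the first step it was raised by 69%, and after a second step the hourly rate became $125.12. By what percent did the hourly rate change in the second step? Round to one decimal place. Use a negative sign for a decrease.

46.0%

After the first step: $50.71 × 1.69 = $85.6999.
Second-step multiplier: $125.12 ÷ $85.6999 ≈ 1.45998.
That is a change of 46.0%.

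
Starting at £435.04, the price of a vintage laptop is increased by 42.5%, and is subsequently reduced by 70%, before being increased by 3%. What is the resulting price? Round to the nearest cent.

42.5% increase: £435.04 × 1.425 = £619.932.
70% decrease: £619.932 × 0.3 = £185.9796.
Apply the 3% increase: £185.9796 × 1.03 = £191.558988 ≈ £191.56.

£191.56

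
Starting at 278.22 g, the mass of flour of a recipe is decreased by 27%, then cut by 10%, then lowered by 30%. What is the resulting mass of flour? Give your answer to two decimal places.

27% decrease: 278.22 × 0.73 = 203.1006.
10% decrease: 203.1006 × 0.9 = 182.79054.
After the 30% decrease: 182.79054 × 0.7 = 127.953378 ≈ 127.95.

127.95 g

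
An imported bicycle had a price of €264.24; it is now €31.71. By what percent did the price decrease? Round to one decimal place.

88.0%

Change: €31.71 − €264.24 = -€232.53.
Relative to the original: -€232.53 ÷ €264.24 ≈ -88.0%.
So the price decreased by 88.0%.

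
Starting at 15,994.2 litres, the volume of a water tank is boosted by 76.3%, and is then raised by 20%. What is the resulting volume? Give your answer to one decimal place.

After the 76.3% increase: 15,994.2 × 1.763 = 28197.7746.
Apply the 20% increase: 28197.7746 × 1.2 = 33837.32952 ≈ 33,837.3.

33,837.3 litres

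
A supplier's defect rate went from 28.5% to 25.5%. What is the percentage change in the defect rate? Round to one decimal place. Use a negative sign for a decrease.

-10.5%

The change is 25.5 − 28.5 = -3.0 percentage points.
Relative to the original 28.5%, that is -3.0 ÷ 28.5 ≈ -10.5%.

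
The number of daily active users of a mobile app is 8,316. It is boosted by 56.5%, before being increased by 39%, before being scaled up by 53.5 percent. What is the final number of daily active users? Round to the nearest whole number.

27,768

Each change multiplies by a factor: 1.565 × 1.39 × 1.535 = 3.33916225.
8,316 × 3.33916225 = 27768.473271 ≈ 27,768.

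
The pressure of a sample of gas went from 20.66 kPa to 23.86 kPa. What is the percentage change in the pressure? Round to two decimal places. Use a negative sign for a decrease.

Change: 23.86 − 20.66 = 3.20.
Relative to the original: 3.20 ÷ 20.66 ≈ 15.49%.

15.49%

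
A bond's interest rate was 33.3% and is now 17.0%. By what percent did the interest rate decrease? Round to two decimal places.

48.95%

The change is 17.0 − 33.3 = -16.3 percentage points.
Relative to the original 33.3%, that is -16.3 ÷ 33.3 ≈ -48.95%.
So the interest rate fell by 48.95%.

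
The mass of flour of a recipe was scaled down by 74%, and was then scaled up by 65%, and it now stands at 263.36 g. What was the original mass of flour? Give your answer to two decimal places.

Undoing the 65% increase: 263.36 ÷ 1.65 ≈ 159.612121.
Undoing the 74% decrease: 159.612121 ÷ 0.26 ≈ 613.89 g.

613.89 g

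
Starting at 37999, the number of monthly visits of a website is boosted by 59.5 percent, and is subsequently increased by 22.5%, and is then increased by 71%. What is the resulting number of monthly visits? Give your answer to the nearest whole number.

126959

Each change multiplies by a factor: 1.595 × 1.225 × 1.71 = 3.34112625.
37999 × 3.34112625 = 126959.45637375 ≈ 126959.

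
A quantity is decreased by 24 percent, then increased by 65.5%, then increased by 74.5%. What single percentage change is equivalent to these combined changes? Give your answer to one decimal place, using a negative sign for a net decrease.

119.5%

The combined multiplier is 0.76 × 1.655 × 1.745 = 2.194861.
That corresponds to an increase of 119.5%.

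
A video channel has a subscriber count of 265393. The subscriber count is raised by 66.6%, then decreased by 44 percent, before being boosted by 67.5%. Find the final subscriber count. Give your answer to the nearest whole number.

Each change multiplies by a factor: 1.666 × 0.56 × 1.675 = 1.562708.
265393 × 1.562708 = 414731.764244 ≈ 414732.

414732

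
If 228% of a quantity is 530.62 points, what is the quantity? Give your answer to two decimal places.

530.62 points ÷ 2.28 ≈ 232.73 points.

232.73 points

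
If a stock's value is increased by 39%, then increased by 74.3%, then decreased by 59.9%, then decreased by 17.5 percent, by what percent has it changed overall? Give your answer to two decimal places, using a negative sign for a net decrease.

-19.85%

The combined multiplier is 1.39 × 1.743 × 0.401 × 0.825 = 0.80151288525.
That corresponds to a decrease of 19.85%.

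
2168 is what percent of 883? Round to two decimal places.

2168 ÷ 883 ≈ 245.53%.

245.53%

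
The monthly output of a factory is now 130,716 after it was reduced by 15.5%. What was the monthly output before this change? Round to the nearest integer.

154,693

The overall multiplier applied was 0.845.
So the original monthly output was 130,716 ÷ 0.845 ≈ 154,693.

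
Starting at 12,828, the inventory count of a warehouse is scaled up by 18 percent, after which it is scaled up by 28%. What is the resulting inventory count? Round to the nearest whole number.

Each change multiplies by a factor: 1.18 × 1.28 = 1.5104.
12,828 × 1.5104 = 19375.4112 ≈ 19,375.

19,375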